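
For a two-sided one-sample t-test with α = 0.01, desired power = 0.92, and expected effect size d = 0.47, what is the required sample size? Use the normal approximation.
n = 72

Sample size formula (one-sample t-test, normal approximation):
n = ((z_{α/2} + z_β) / d)²

z_{α/2} = 2.576 (for α = 0.01, two-sided)
z_β = 1.405 (for power = 0.92)
d = 0.47

n = ((2.576 + 1.405) / 0.47)²
n = (8.470)²
n ≈ 71.74
Round up to the next whole number: n = 72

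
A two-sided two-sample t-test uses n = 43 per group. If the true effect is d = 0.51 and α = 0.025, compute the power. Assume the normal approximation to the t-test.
Power ≈ 0.55

Power calculation (two-sample t-test, normal approximation):
z_β = d · √(n/2) - z_{α/2}
z_β = 0.51 · √(43/2) - 2.241
z_β = 0.51 · 4.637 - 2.241
z_β = 0.123

Power = Φ(z_β) = Φ(0.123) ≈ 0.549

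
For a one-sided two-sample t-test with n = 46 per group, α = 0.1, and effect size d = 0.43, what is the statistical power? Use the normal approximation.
Power ≈ 0.78

Power calculation (two-sample t-test, normal approximation):
z_β = d · √(n/2) - z_α
z_β = 0.43 · √(46/2) - 1.282
z_β = 0.43 · 4.796 - 1.282
z_β = 0.781

Power = Φ(z_β) = Φ(0.781) ≈ 0.782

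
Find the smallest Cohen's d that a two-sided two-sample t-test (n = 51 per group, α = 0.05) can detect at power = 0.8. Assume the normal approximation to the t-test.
d ≈ 0.55

Minimum detectable effect (two-sample t-test, normal approximation):
d = (z_{α/2} + z_β) / √(n/2)
d = (1.960 + 0.842) / √(51/2)
d = 2.802 / 5.050
d ≈ 0.55

By Cohen's convention (0.2 small / 0.5 medium / 0.8 large): medium effect.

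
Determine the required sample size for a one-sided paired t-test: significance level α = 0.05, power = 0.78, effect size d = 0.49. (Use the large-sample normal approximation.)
n = 25 pairs

Sample size formula (paired t-test, normal approximation):
n = ((z_α + z_β) / d)²

z_α = 1.645 (for α = 0.05, one-sided)
z_β = 0.772 (for power = 0.78)
d = 0.49

n = ((1.645 + 0.772) / 0.49)²
n = (4.933)²
n ≈ 24.33
Round up to the next whole number: n = 25 pairs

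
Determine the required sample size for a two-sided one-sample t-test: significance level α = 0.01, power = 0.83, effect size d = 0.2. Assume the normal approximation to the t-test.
n = 312

Sample size formula (one-sample t-test, normal approximation):
n = ((z_{α/2} + z_β) / d)²

z_{α/2} = 2.576 (for α = 0.01, two-sided)
z_β = 0.954 (for power = 0.83)
d = 0.2

n = ((2.576 + 0.954) / 0.2)²
n = (17.650)²
n ≈ 311.52
Round up to the next whole number: n = 312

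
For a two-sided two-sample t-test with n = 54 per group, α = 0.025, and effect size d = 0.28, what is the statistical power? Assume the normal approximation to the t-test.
Power ≈ 0.22

Power calculation (two-sample t-test, normal approximation):
z_β = d · √(n/2) - z_{α/2}
z_β = 0.28 · √(54/2) - 2.241
z_β = 0.28 · 5.196 - 2.241
z_β = -0.786

Power = Φ(z_β) = Φ(-0.786) ≈ 0.216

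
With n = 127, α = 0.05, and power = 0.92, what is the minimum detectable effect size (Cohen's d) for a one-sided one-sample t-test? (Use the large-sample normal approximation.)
d ≈ 0.27

Minimum detectable effect (one-sample t-test, normal approximation):
d = (z_α + z_β) / √n
d = (1.645 + 1.405) / √127
d = 3.050 / 11.269
d ≈ 0.27

By Cohen's convention (0.2 small / 0.5 medium / 0.8 large): small effect.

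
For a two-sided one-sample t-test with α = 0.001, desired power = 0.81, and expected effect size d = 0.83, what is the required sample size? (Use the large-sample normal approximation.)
n = 26

Sample size formula (one-sample t-test, normal approximation):
n = ((z_{α/2} + z_β) / d)²

z_{α/2} = 3.291 (for α = 0.001, two-sided)
z_β = 0.878 (for power = 0.81)
d = 0.83

n = ((3.291 + 0.878) / 0.83)²
n = (5.023)²
n ≈ 25.23
Round up to the next whole number: n = 26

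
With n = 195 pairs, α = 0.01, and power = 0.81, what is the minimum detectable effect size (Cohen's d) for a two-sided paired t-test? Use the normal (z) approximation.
d ≈ 0.25

Minimum detectable effect (paired t-test, normal approximation):
d = (z_{α/2} + z_β) / √n
d = (2.576 + 0.878) / √195
d = 3.454 / 13.964
d ≈ 0.25

By Cohen's convention (0.2 small / 0.5 medium / 0.8 large): small effect.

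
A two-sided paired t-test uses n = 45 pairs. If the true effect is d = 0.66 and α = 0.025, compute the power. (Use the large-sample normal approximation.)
Power ≈ 0.99

Power calculation (paired t-test, normal approximation):
z_β = d · √n - z_{α/2}
z_β = 0.66 · √45 - 2.241
z_β = 0.66 · 6.708 - 2.241
z_β = 2.186

Power = Φ(z_β) = Φ(2.186) ≈ 0.986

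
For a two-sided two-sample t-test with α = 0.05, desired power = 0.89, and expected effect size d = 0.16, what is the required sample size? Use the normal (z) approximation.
n = 794 per group

Sample size formula (two-sample t-test, normal approximation):
n = 2 · ((z_{α/2} + z_β) / d)²

z_{α/2} = 1.960 (for α = 0.05, two-sided)
z_β = 1.227 (for power = 0.89)
d = 0.16

n = 2 · ((1.960 + 1.227) / 0.16)²
n = 2 · (19.919)²
n ≈ 793.53
Round up to the next whole number: n = 794 per group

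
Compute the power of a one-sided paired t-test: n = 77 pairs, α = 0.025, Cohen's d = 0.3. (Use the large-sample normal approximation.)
Power ≈ 0.75

Power calculation (paired t-test, normal approximation):
z_β = d · √n - z_α
z_β = 0.3 · √77 - 1.960
z_β = 0.3 · 8.775 - 1.960
z_β = 0.673

Power = Φ(z_β) = Φ(0.673) ≈ 0.749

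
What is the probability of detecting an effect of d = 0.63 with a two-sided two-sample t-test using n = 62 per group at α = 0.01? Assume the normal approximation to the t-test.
Power ≈ 0.82

Power calculation (two-sample t-test, normal approximation):
z_β = d · √(n/2) - z_{α/2}
z_β = 0.63 · √(62/2) - 2.576
z_β = 0.63 · 5.568 - 2.576
z_β = 0.932

Power = Φ(z_β) = Φ(0.932) ≈ 0.824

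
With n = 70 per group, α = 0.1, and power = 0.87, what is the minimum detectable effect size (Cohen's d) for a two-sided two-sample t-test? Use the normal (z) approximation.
d ≈ 0.47

Minimum detectable effect (two-sample t-test, normal approximation):
d = (z_{α/2} + z_β) / √(n/2)
d = (1.645 + 1.126) / √(70/2)
d = 2.771 / 5.916
d ≈ 0.47

By Cohen's convention (0.2 small / 0.5 medium / 0.8 large): small effect.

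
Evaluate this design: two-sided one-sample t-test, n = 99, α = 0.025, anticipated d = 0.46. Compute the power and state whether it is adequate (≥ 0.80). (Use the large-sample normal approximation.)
Power ≈ 0.99; the study is adequately powered (power ≥ 0.80)

Power calculation (one-sample t-test, normal approximation):
z_β = d · √n - z_{α/2}
z_β = 0.46 · √99 - 2.241
z_β = 0.46 · 9.950 - 2.241
z_β = 2.336

Power = Φ(z_β) = Φ(2.336) ≈ 0.990

Effect size d = 0.46 is small by Cohen's convention (0.2/0.5/0.8).

Threshold: power ≥ 0.80 is conventionally adequate.
Power ≈ 0.99 → the study is adequately powered (power ≥ 0.80).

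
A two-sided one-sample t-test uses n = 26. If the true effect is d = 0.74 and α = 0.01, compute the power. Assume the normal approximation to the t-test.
Power ≈ 0.88

Power calculation (one-sample t-test, normal approximation):
z_β = d · √n - z_{α/2}
z_β = 0.74 · √26 - 2.576
z_β = 0.74 · 5.099 - 2.576
z_β = 1.197

Power = Φ(z_β) = Φ(1.197) ≈ 0.884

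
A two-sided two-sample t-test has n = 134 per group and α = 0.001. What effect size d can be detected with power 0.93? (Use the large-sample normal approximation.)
d ≈ 0.58

Minimum detectable effect (two-sample t-test, normal approximation):
d = (z_{α/2} + z_β) / √(n/2)
d = (3.291 + 1.476) / √(134/2)
d = 4.766 / 8.185
d ≈ 0.58

By Cohen's convention (0.2 small / 0.5 medium / 0.8 large): medium effect.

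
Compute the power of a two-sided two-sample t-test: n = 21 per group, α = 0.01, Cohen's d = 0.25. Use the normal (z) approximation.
Power ≈ 0.04

Power calculation (two-sample t-test, normal approximation):
z_β = d · √(n/2) - z_{α/2}
z_β = 0.25 · √(21/2) - 2.576
z_β = 0.25 · 3.240 - 2.576
z_β = -1.766

Power = Φ(z_β) = Φ(-1.766) ≈ 0.039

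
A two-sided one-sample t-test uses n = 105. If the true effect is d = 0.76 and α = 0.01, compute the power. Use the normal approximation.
Power ≈ 1.00

Power calculation (one-sample t-test, normal approximation):
z_β = d · √n - z_{α/2}
z_β = 0.76 · √105 - 2.576
z_β = 0.76 · 10.247 - 2.576
z_β = 5.212

Power = Φ(z_β) = Φ(5.212) ≈ 1.000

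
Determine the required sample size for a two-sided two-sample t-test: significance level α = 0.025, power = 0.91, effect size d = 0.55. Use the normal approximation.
n = 85 per group

Sample size formula (two-sample t-test, normal approximation):
n = 2 · ((z_{α/2} + z_β) / d)²

z_{α/2} = 2.241 (for α = 0.025, two-sided)
z_β = 1.341 (for power = 0.91)
d = 0.55

n = 2 · ((2.241 + 1.341) / 0.55)²
n = 2 · (6.513)²
n ≈ 84.84
Round up to the next whole number: n = 85 per group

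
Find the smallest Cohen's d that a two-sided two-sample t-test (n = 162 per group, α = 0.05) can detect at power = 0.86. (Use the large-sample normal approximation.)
d ≈ 0.34

Minimum detectable effect (two-sample t-test, normal approximation):
d = (z_{α/2} + z_β) / √(n/2)
d = (1.960 + 1.080) / √(162/2)
d = 3.040 / 9.000
d ≈ 0.34

By Cohen's convention (0.2 small / 0.5 medium / 0.8 large): small effect.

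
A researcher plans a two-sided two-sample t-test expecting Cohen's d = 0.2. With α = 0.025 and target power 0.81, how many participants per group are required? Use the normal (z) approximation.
n = 487 per group

Sample size formula (two-sample t-test, normal approximation):
n = 2 · ((z_{α/2} + z_β) / d)²

z_{α/2} = 2.241 (for α = 0.025, two-sided)
z_β = 0.878 (for power = 0.81)
d = 0.2

n = 2 · ((2.241 + 0.878) / 0.2)²
n = 2 · (15.595)²
n ≈ 486.41
Round up to the next whole number: n = 487 per group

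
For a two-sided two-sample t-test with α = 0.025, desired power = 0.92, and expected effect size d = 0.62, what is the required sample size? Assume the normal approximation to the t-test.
n = 70 per group

Sample size formula (two-sample t-test, normal approximation):
n = 2 · ((z_{α/2} + z_β) / d)²

z_{α/2} = 2.241 (for α = 0.025, two-sided)
z_β = 1.405 (for power = 0.92)
d = 0.62

n = 2 · ((2.241 + 1.405) / 0.62)²
n = 2 · (5.881)²
n ≈ 69.17
Round up to the next whole number: n = 70 per group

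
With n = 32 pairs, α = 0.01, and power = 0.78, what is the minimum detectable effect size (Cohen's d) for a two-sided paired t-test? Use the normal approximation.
d ≈ 0.59

Minimum detectable effect (paired t-test, normal approximation):
d = (z_{α/2} + z_β) / √n
d = (2.576 + 0.772) / √32
d = 3.348 / 5.657
d ≈ 0.59

By Cohen's convention (0.2 small / 0.5 medium / 0.8 large): medium effect.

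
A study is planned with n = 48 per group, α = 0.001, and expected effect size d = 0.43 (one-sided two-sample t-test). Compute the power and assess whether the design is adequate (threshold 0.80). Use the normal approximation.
Power ≈ 0.16; the study is underpowered (power < 0.80)

Power calculation (two-sample t-test, normal approximation):
z_β = d · √(n/2) - z_α
z_β = 0.43 · √(48/2) - 3.090
z_β = 0.43 · 4.899 - 3.090
z_β = -0.984

Power = Φ(z_β) = Φ(-0.984) ≈ 0.163

Effect size d = 0.43 is small by Cohen's convention (0.2/0.5/0.8).

Threshold: power ≥ 0.80 is conventionally adequate.
Power ≈ 0.16 → the study is underpowered (power < 0.80).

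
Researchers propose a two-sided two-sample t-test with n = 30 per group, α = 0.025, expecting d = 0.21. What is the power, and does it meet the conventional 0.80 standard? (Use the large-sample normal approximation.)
Power ≈ 0.08; the study is underpowered (power < 0.80)

Power calculation (two-sample t-test, normal approximation):
z_β = d · √(n/2) - z_{α/2}
z_β = 0.21 · √(30/2) - 2.241
z_β = 0.21 · 3.873 - 2.241
z_β = -1.428

Power = Φ(z_β) = Φ(-1.428) ≈ 0.077

Effect size d = 0.21 is small by Cohen's convention (0.2/0.5/0.8).

Threshold: power ≥ 0.80 is conventionally adequate.
Power ≈ 0.08 → the study is underpowered (power < 0.80).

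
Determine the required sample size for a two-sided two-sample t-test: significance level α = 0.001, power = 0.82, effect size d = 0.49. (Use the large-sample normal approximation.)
n = 148 per group

Sample size formula (two-sample t-test, normal approximation):
n = 2 · ((z_{α/2} + z_β) / d)²

z_{α/2} = 3.291 (for α = 0.001, two-sided)
z_β = 0.915 (for power = 0.82)
d = 0.49

n = 2 · ((3.291 + 0.915) / 0.49)²
n = 2 · (8.584)²
n ≈ 147.37
Round up to the next whole number: n = 148 per group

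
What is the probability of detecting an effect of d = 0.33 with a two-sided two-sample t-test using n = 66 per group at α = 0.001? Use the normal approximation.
Power ≈ 0.08

Power calculation (two-sample t-test, normal approximation):
z_β = d · √(n/2) - z_{α/2}
z_β = 0.33 · √(66/2) - 3.291
z_β = 0.33 · 5.745 - 3.291
z_β = -1.395

Power = Φ(z_β) = Φ(-1.395) ≈ 0.082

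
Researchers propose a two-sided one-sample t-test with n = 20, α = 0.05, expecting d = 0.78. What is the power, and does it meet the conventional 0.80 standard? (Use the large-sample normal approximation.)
Power ≈ 0.94; the study is adequately powered (power ≥ 0.80)

Power calculation (one-sample t-test, normal approximation):
z_β = d · √n - z_{α/2}
z_β = 0.78 · √20 - 1.960
z_β = 0.78 · 4.472 - 1.960
z_β = 1.528

Power = Φ(z_β) = Φ(1.528) ≈ 0.937

Effect size d = 0.78 is medium by Cohen's convention (0.2/0.5/0.8).

Threshold: power ≥ 0.80 is conventionally adequate.
Power ≈ 0.94 → the study is adequately powered (power ≥ 0.80).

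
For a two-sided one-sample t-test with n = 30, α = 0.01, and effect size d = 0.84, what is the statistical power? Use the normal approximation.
Power ≈ 0.98

Power calculation (one-sample t-test, normal approximation):
z_β = d · √n - z_{α/2}
z_β = 0.84 · √30 - 2.576
z_β = 0.84 · 5.477 - 2.576
z_β = 2.025

Power = Φ(z_β) = Φ(2.025) ≈ 0.979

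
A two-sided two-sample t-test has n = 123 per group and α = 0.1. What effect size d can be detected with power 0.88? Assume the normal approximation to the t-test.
d ≈ 0.36

Minimum detectable effect (two-sample t-test, normal approximation):
d = (z_{α/2} + z_β) / √(n/2)
d = (1.645 + 1.175) / √(123/2)
d = 2.820 / 7.842
d ≈ 0.36

By Cohen's convention (0.2 small / 0.5 medium / 0.8 large): small effect.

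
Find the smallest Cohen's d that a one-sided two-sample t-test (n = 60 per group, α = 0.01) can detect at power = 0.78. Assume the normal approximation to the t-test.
d ≈ 0.57

Minimum detectable effect (two-sample t-test, normal approximation):
d = (z_α + z_β) / √(n/2)
d = (2.326 + 0.772) / √(60/2)
d = 3.099 / 5.477
d ≈ 0.57

By Cohen's convention (0.2 small / 0.5 medium / 0.8 large): medium effect.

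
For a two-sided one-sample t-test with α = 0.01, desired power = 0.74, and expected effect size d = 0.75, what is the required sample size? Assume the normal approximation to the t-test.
n = 19

Sample size formula (one-sample t-test, normal approximation):
n = ((z_{α/2} + z_β) / d)²

z_{α/2} = 2.576 (for α = 0.01, two-sided)
z_β = 0.643 (for power = 0.74)
d = 0.75

n = ((2.576 + 0.643) / 0.75)²
n = (4.292)²
n ≈ 18.42
Round up to the next whole number: n = 19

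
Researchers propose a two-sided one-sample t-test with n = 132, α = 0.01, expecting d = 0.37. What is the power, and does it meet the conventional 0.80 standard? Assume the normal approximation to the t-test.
Power ≈ 0.95; the study is adequately powered (power ≥ 0.80)

Power calculation (one-sample t-test, normal approximation):
z_β = d · √n - z_{α/2}
z_β = 0.37 · √132 - 2.576
z_β = 0.37 · 11.489 - 2.576
z_β = 1.675

Power = Φ(z_β) = Φ(1.675) ≈ 0.953

Effect size d = 0.37 is small by Cohen's convention (0.2/0.5/0.8).

Threshold: power ≥ 0.80 is conventionally adequate.
Power ≈ 0.95 → the study is adequately powered (power ≥ 0.80).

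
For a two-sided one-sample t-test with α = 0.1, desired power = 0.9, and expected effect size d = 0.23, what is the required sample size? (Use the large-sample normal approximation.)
n = 162

Sample size formula (one-sample t-test, normal approximation):
n = ((z_{α/2} + z_β) / d)²

z_{α/2} = 1.645 (for α = 0.1, two-sided)
z_β = 1.282 (for power = 0.9)
d = 0.23

n = ((1.645 + 1.282) / 0.23)²
n = (12.726)²
n ≈ 161.95
Round up to the next whole number: n = 162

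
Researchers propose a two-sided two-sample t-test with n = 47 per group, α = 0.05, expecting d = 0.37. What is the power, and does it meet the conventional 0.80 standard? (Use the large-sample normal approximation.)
Power ≈ 0.43; the study is underpowered (power < 0.80)

Power calculation (two-sample t-test, normal approximation):
z_β = d · √(n/2) - z_{α/2}
z_β = 0.37 · √(47/2) - 1.960
z_β = 0.37 · 4.848 - 1.960
z_β = -0.166

Power = Φ(z_β) = Φ(-0.166) ≈ 0.434

Effect size d = 0.37 is small by Cohen's convention (0.2/0.5/0.8).

Threshold: power ≥ 0.80 is conventionally adequate.
Power ≈ 0.43 → the study is underpowered (power < 0.80).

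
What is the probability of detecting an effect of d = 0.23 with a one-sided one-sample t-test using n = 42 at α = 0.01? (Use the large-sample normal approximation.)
Power ≈ 0.20

Power calculation (one-sample t-test, normal approximation):
z_β = d · √n - z_α
z_β = 0.23 · √42 - 2.326
z_β = 0.23 · 6.481 - 2.326
z_β = -0.836

Power = Φ(z_β) = Φ(-0.836) ≈ 0.202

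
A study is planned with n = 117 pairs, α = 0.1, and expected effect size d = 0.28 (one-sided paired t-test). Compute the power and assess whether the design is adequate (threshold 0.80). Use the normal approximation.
Power ≈ 0.96; the study is adequately powered (power ≥ 0.80)

Power calculation (paired t-test, normal approximation):
z_β = d · √n - z_α
z_β = 0.28 · √117 - 1.282
z_β = 0.28 · 10.817 - 1.282
z_β = 1.747

Power = Φ(z_β) = Φ(1.747) ≈ 0.960

Effect size d = 0.28 is small by Cohen's convention (0.2/0.5/0.8).

Threshold: power ≥ 0.80 is conventionally adequate.
Power ≈ 0.96 → the study is adequately powered (power ≥ 0.80).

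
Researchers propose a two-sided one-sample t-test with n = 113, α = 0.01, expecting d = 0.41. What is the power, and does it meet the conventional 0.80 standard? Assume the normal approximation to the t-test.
Power ≈ 0.96; the study is adequately powered (power ≥ 0.80)

Power calculation (one-sample t-test, normal approximation):
z_β = d · √n - z_{α/2}
z_β = 0.41 · √113 - 2.576
z_β = 0.41 · 10.630 - 2.576
z_β = 1.783

Power = Φ(z_β) = Φ(1.783) ≈ 0.963

Effect size d = 0.41 is small by Cohen's convention (0.2/0.5/0.8).

Threshold: power ≥ 0.80 is conventionally adequate.
Power ≈ 0.96 → the study is adequately powered (power ≥ 0.80).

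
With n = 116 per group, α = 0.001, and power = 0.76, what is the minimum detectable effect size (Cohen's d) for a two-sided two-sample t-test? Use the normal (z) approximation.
d ≈ 0.52

Minimum detectable effect (two-sample t-test, normal approximation):
d = (z_{α/2} + z_β) / √(n/2)
d = (3.291 + 0.706) / √(116/2)
d = 3.997 / 7.616
d ≈ 0.52

By Cohen's convention (0.2 small / 0.5 medium / 0.8 large): medium effect.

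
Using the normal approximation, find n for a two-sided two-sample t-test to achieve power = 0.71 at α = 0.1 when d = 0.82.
n = 15 per group

Sample size formula (two-sample t-test, normal approximation):
n = 2 · ((z_{α/2} + z_β) / d)²

z_{α/2} = 1.645 (for α = 0.1, two-sided)
z_β = 0.553 (for power = 0.71)
d = 0.82

n = 2 · ((1.645 + 0.553) / 0.82)²
n = 2 · (2.680)²
n ≈ 14.36
Round up to the next whole number: n = 15 per group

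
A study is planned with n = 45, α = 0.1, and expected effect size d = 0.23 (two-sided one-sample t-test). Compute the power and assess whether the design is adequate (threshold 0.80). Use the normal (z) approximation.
Power ≈ 0.46; the study is underpowered (power < 0.80)

Power calculation (one-sample t-test, normal approximation):
z_β = d · √n - z_{α/2}
z_β = 0.23 · √45 - 1.645
z_β = 0.23 · 6.708 - 1.645
z_β = -0.102

Power = Φ(z_β) = Φ(-0.102) ≈ 0.459

Effect size d = 0.23 is small by Cohen's convention (0.2/0.5/0.8).

Threshold: power ≥ 0.80 is conventionally adequate.
Power ≈ 0.46 → the study is underpowered (power < 0.80).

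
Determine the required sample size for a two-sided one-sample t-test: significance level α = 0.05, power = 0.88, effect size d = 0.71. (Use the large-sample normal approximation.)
n = 20

Sample size formula (one-sample t-test, normal approximation):
n = ((z_{α/2} + z_β) / d)²

z_{α/2} = 1.960 (for α = 0.05, two-sided)
z_β = 1.175 (for power = 0.88)
d = 0.71

n = ((1.960 + 1.175) / 0.71)²
n = (4.415)²
n ≈ 19.49
Round up to the next whole number: n = 20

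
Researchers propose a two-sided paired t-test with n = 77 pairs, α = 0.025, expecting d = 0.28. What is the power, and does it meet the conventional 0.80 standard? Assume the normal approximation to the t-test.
Power ≈ 0.59; the study is underpowered (power < 0.80)

Power calculation (paired t-test, normal approximation):
z_β = d · √n - z_{α/2}
z_β = 0.28 · √77 - 2.241
z_β = 0.28 · 8.775 - 2.241
z_β = 0.216

Power = Φ(z_β) = Φ(0.216) ≈ 0.585

Effect size d = 0.28 is small by Cohen's convention (0.2/0.5/0.8).

Threshold: power ≥ 0.80 is conventionally adequate.
Power ≈ 0.59 → the study is underpowered (power < 0.80).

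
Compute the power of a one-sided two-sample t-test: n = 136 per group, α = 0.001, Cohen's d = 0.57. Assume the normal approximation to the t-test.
Power ≈ 0.95

Power calculation (two-sample t-test, normal approximation):
z_β = d · √(n/2) - z_α
z_β = 0.57 · √(136/2) - 3.090
z_β = 0.57 · 8.246 - 3.090
z_β = 1.610

Power = Φ(z_β) = Φ(1.610) ≈ 0.946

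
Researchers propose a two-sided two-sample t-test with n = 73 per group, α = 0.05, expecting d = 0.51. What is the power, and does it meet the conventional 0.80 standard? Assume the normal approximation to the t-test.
Power ≈ 0.87; the study is adequately powered (power ≥ 0.80)

Power calculation (two-sample t-test, normal approximation):
z_β = d · √(n/2) - z_{α/2}
z_β = 0.51 · √(73/2) - 1.960
z_β = 0.51 · 6.042 - 1.960
z_β = 1.121

Power = Φ(z_β) = Φ(1.121) ≈ 0.869

Effect size d = 0.51 is medium by Cohen's convention (0.2/0.5/0.8).

Threshold: power ≥ 0.80 is conventionally adequate.
Power ≈ 0.87 → the study is adequately powered (power ≥ 0.80).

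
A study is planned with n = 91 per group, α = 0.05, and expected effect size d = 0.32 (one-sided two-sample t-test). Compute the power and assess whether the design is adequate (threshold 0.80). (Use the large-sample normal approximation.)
Power ≈ 0.70; the study is underpowered (power < 0.80)

Power calculation (two-sample t-test, normal approximation):
z_β = d · √(n/2) - z_α
z_β = 0.32 · √(91/2) - 1.645
z_β = 0.32 · 6.745 - 1.645
z_β = 0.514

Power = Φ(z_β) = Φ(0.514) ≈ 0.696

Effect size d = 0.32 is small by Cohen's convention (0.2/0.5/0.8).

Threshold: power ≥ 0.80 is conventionally adequate.
Power ≈ 0.70 → the study is underpowered (power < 0.80).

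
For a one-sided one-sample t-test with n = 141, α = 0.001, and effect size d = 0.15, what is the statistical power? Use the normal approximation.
Power ≈ 0.10

Power calculation (one-sample t-test, normal approximation):
z_β = d · √n - z_α
z_β = 0.15 · √141 - 3.090
z_β = 0.15 · 11.874 - 3.090
z_β = -1.309

Power = Φ(z_β) = Φ(-1.309) ≈ 0.095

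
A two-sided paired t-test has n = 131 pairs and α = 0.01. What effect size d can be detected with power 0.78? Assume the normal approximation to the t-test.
d ≈ 0.29

Minimum detectable effect (paired t-test, normal approximation):
d = (z_{α/2} + z_β) / √n
d = (2.576 + 0.772) / √131
d = 3.348 / 11.446
d ≈ 0.29

By Cohen's convention (0.2 small / 0.5 medium / 0.8 large): small effect.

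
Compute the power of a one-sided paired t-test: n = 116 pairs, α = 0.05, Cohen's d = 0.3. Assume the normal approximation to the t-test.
Power ≈ 0.94

Power calculation (paired t-test, normal approximation):
z_β = d · √n - z_α
z_β = 0.3 · √116 - 1.645
z_β = 0.3 · 10.770 - 1.645
z_β = 1.586

Power = Φ(z_β) = Φ(1.586) ≈ 0.944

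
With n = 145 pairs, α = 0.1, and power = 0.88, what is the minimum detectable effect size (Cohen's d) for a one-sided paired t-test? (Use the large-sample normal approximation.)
d ≈ 0.20

Minimum detectable effect (paired t-test, normal approximation):
d = (z_α + z_β) / √n
d = (1.282 + 1.175) / √145
d = 2.457 / 12.042
d ≈ 0.20

By Cohen's convention (0.2 small / 0.5 medium / 0.8 large): small effect.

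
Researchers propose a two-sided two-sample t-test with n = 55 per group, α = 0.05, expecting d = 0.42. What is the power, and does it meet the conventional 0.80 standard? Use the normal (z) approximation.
Power ≈ 0.60; the study is underpowered (power < 0.80)

Power calculation (two-sample t-test, normal approximation):
z_β = d · √(n/2) - z_{α/2}
z_β = 0.42 · √(55/2) - 1.960
z_β = 0.42 · 5.244 - 1.960
z_β = 0.243

Power = Φ(z_β) = Φ(0.243) ≈ 0.596

Effect size d = 0.42 is small by Cohen's convention (0.2/0.5/0.8).

Threshold: power ≥ 0.80 is conventionally adequate.
Power ≈ 0.60 → the study is underpowered (power < 0.80).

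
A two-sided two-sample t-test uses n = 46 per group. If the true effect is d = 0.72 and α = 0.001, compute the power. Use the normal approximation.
Power ≈ 0.56

Power calculation (two-sample t-test, normal approximation):
z_β = d · √(n/2) - z_{α/2}
z_β = 0.72 · √(46/2) - 3.291
z_β = 0.72 · 4.796 - 3.291
z_β = 0.162

Power = Φ(z_β) = Φ(0.162) ≈ 0.565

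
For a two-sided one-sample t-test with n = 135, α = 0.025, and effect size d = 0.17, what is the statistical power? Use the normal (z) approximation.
Power ≈ 0.40

Power calculation (one-sample t-test, normal approximation):
z_β = d · √n - z_{α/2}
z_β = 0.17 · √135 - 2.241
z_β = 0.17 · 11.619 - 2.241
z_β = -0.266

Power = Φ(z_β) = Φ(-0.266) ≈ 0.395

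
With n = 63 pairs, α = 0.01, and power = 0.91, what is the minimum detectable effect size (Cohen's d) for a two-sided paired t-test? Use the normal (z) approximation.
d ≈ 0.49

Minimum detectable effect (paired t-test, normal approximation):
d = (z_{α/2} + z_β) / √n
d = (2.576 + 1.341) / √63
d = 3.917 / 7.937
d ≈ 0.49

By Cohen's convention (0.2 small / 0.5 medium / 0.8 large): small effect.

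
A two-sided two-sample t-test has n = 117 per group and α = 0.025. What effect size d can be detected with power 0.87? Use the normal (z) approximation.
d ≈ 0.44

Minimum detectable effect (two-sample t-test, normal approximation):
d = (z_{α/2} + z_β) / √(n/2)
d = (2.241 + 1.126) / √(117/2)
d = 3.368 / 7.649
d ≈ 0.44

By Cohen's convention (0.2 small / 0.5 medium / 0.8 large): small effect.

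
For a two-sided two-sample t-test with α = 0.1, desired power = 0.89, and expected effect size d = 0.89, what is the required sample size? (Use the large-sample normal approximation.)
n = 21 per group

Sample size formula (two-sample t-test, normal approximation):
n = 2 · ((z_{α/2} + z_β) / d)²

z_{α/2} = 1.645 (for α = 0.1, two-sided)
z_β = 1.227 (for power = 0.89)
d = 0.89

n = 2 · ((1.645 + 1.227) / 0.89)²
n = 2 · (3.227)²
n ≈ 20.83
Round up to the next whole number: n = 21 per group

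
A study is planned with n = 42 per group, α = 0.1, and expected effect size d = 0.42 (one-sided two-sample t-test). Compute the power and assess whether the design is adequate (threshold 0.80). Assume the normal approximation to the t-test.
Power ≈ 0.74; the study is underpowered (power < 0.80)

Power calculation (two-sample t-test, normal approximation):
z_β = d · √(n/2) - z_α
z_β = 0.42 · √(42/2) - 1.282
z_β = 0.42 · 4.583 - 1.282
z_β = 0.643

Power = Φ(z_β) = Φ(0.643) ≈ 0.740

Effect size d = 0.42 is small by Cohen's convention (0.2/0.5/0.8).

Threshold: power ≥ 0.80 is conventionally adequate.
Power ≈ 0.74 → the study is underpowered (power < 0.80).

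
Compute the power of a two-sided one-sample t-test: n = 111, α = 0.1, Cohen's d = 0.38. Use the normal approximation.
Power ≈ 0.99

Power calculation (one-sample t-test, normal approximation):
z_β = d · √n - z_{α/2}
z_β = 0.38 · √111 - 1.645
z_β = 0.38 · 10.536 - 1.645
z_β = 2.359

Power = Φ(z_β) = Φ(2.359) ≈ 0.991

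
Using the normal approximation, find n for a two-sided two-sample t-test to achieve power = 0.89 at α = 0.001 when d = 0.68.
n = 89 per group

Sample size formula (two-sample t-test, normal approximation):
n = 2 · ((z_{α/2} + z_β) / d)²

z_{α/2} = 3.291 (for α = 0.001, two-sided)
z_β = 1.227 (for power = 0.89)
d = 0.68

n = 2 · ((3.291 + 1.227) / 0.68)²
n = 2 · (6.644)²
n ≈ 88.29
Round up to the next whole number: n = 89 per group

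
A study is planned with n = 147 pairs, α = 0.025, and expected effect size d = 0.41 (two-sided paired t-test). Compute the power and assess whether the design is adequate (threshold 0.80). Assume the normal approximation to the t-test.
Power ≈ 1.00; the study is adequately powered (power ≥ 0.80)

Power calculation (paired t-test, normal approximation):
z_β = d · √n - z_{α/2}
z_β = 0.41 · √147 - 2.241
z_β = 0.41 · 12.124 - 2.241
z_β = 2.730

Power = Φ(z_β) = Φ(2.730) ≈ 0.997

Effect size d = 0.41 is small by Cohen's convention (0.2/0.5/0.8).

Threshold: power ≥ 0.80 is conventionally adequate.
Power ≈ 1.00 → the study is adequately powered (power ≥ 0.80).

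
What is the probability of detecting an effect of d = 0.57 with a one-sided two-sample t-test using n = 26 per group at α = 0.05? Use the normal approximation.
Power ≈ 0.66

Power calculation (two-sample t-test, normal approximation):
z_β = d · √(n/2) - z_α
z_β = 0.57 · √(26/2) - 1.645
z_β = 0.57 · 3.606 - 1.645
z_β = 0.410

Power = Φ(z_β) = Φ(0.410) ≈ 0.659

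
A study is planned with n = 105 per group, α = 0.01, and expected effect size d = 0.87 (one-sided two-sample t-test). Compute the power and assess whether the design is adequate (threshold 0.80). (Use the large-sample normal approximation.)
Power ≈ 1.00; the study is adequately powered (power ≥ 0.80)

Power calculation (two-sample t-test, normal approximation):
z_β = d · √(n/2) - z_α
z_β = 0.87 · √(105/2) - 2.326
z_β = 0.87 · 7.246 - 2.326
z_β = 3.977

Power = Φ(z_β) = Φ(3.977) ≈ 1.000

Effect size d = 0.87 is large by Cohen's convention (0.2/0.5/0.8).

Threshold: power ≥ 0.80 is conventionally adequate.
Power ≈ 1.00 → the study is adequately powered (power ≥ 0.80).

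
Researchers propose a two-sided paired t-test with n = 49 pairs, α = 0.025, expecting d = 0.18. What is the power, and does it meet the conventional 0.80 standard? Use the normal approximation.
Power ≈ 0.16; the study is underpowered (power < 0.80)

Power calculation (paired t-test, normal approximation):
z_β = d · √n - z_{α/2}
z_β = 0.18 · √49 - 2.241
z_β = 0.18 · 7.000 - 2.241
z_β = -0.981

Power = Φ(z_β) = Φ(-0.981) ≈ 0.163

Effect size d = 0.18 is very small by Cohen's convention (0.2/0.5/0.8).

Threshold: power ≥ 0.80 is conventionally adequate.
Power ≈ 0.16 → the study is underpowered (power < 0.80).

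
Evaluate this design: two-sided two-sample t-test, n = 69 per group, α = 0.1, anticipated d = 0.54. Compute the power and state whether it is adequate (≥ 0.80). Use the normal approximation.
Power ≈ 0.94; the study is adequately powered (power ≥ 0.80)

Power calculation (two-sample t-test, normal approximation):
z_β = d · √(n/2) - z_{α/2}
z_β = 0.54 · √(69/2) - 1.645
z_β = 0.54 · 5.874 - 1.645
z_β = 1.527

Power = Φ(z_β) = Φ(1.527) ≈ 0.937

Effect size d = 0.54 is medium by Cohen's convention (0.2/0.5/0.8).

Threshold: power ≥ 0.80 is conventionally adequate.
Power ≈ 0.94 → the study is adequately powered (power ≥ 0.80).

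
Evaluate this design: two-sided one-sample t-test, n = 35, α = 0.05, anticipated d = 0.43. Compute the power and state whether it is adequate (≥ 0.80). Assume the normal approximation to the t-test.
Power ≈ 0.72; the study is underpowered (power < 0.80)

Power calculation (one-sample t-test, normal approximation):
z_β = d · √n - z_{α/2}
z_β = 0.43 · √35 - 1.960
z_β = 0.43 · 5.916 - 1.960
z_β = 0.584

Power = Φ(z_β) = Φ(0.584) ≈ 0.720

Effect size d = 0.43 is small by Cohen's convention (0.2/0.5/0.8).

Threshold: power ≥ 0.80 is conventionally adequate.
Power ≈ 0.72 → the study is underpowered (power < 0.80).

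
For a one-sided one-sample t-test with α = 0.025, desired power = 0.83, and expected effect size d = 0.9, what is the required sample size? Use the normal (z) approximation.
n = 11

Sample size formula (one-sample t-test, normal approximation):
n = ((z_α + z_β) / d)²

z_α = 1.960 (for α = 0.025, one-sided)
z_β = 0.954 (for power = 0.83)
d = 0.9

n = ((1.960 + 0.954) / 0.9)²
n = (3.238)²
n ≈ 10.48
Round up to the next whole number: n = 11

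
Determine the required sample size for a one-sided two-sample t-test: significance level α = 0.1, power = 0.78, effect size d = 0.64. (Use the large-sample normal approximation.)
n = 21 per group

Sample size formula (two-sample t-test, normal approximation):
n = 2 · ((z_α + z_β) / d)²

z_α = 1.282 (for α = 0.1, one-sided)
z_β = 0.772 (for power = 0.78)
d = 0.64

n = 2 · ((1.282 + 0.772) / 0.64)²
n = 2 · (3.209)²
n ≈ 20.60
Round up to the next whole number: n = 21 per group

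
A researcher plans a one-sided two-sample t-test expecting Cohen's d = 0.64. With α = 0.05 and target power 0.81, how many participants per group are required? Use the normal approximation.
n = 32 per group

Sample size formula (two-sample t-test, normal approximation):
n = 2 · ((z_α + z_β) / d)²

z_α = 1.645 (for α = 0.05, one-sided)
z_β = 0.878 (for power = 0.81)
d = 0.64

n = 2 · ((1.645 + 0.878) / 0.64)²
n = 2 · (3.942)²
n ≈ 31.08
Round up to the next whole number: n = 32 per group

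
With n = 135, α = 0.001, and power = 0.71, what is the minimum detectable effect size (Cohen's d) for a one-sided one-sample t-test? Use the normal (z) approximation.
d ≈ 0.31

Minimum detectable effect (one-sample t-test, normal approximation):
d = (z_α + z_β) / √n
d = (3.090 + 0.553) / √135
d = 3.644 / 11.619
d ≈ 0.31

By Cohen's convention (0.2 small / 0.5 medium / 0.8 large): small effect.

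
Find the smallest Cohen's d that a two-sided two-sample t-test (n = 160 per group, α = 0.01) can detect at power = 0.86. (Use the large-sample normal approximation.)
d ≈ 0.41

Minimum detectable effect (two-sample t-test, normal approximation):
d = (z_{α/2} + z_β) / √(n/2)
d = (2.576 + 1.080) / √(160/2)
d = 3.656 / 8.944
d ≈ 0.41

By Cohen's convention (0.2 small / 0.5 medium / 0.8 large): small effect.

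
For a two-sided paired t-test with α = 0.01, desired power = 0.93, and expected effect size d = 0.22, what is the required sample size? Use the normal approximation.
n = 340 pairs

Sample size formula (paired t-test, normal approximation):
n = ((z_{α/2} + z_β) / d)²

z_{α/2} = 2.576 (for α = 0.01, two-sided)
z_β = 1.476 (for power = 0.93)
d = 0.22

n = ((2.576 + 1.476) / 0.22)²
n = (18.418)²
n ≈ 339.22
Round up to the next whole number: n = 340 pairs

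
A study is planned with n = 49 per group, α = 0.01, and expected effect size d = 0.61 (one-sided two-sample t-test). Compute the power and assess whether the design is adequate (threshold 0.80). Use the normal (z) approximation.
Power ≈ 0.76; the study is underpowered (power < 0.80)

Power calculation (two-sample t-test, normal approximation):
z_β = d · √(n/2) - z_α
z_β = 0.61 · √(49/2) - 2.326
z_β = 0.61 · 4.950 - 2.326
z_β = 0.693

Power = Φ(z_β) = Φ(0.693) ≈ 0.756

Effect size d = 0.61 is medium by Cohen's convention (0.2/0.5/0.8).

Threshold: power ≥ 0.80 is conventionally adequate.
Power ≈ 0.76 → the study is underpowered (power < 0.80).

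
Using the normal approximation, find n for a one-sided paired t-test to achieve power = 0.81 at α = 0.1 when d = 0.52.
n = 18 pairs

Sample size formula (paired t-test, normal approximation):
n = ((z_α + z_β) / d)²

z_α = 1.282 (for α = 0.1, one-sided)
z_β = 0.878 (for power = 0.81)
d = 0.52

n = ((1.282 + 0.878) / 0.52)²
n = (4.154)²
n ≈ 17.26
Round up to the next whole number: n = 18 pairs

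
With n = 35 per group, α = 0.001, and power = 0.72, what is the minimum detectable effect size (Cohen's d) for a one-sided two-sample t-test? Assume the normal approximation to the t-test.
d ≈ 0.88

Minimum detectable effect (two-sample t-test, normal approximation):
d = (z_α + z_β) / √(n/2)
d = (3.090 + 0.583) / √(35/2)
d = 3.673 / 4.183
d ≈ 0.88

By Cohen's convention (0.2 small / 0.5 medium / 0.8 large): large effect.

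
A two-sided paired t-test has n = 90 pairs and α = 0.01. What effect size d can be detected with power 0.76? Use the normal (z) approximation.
d ≈ 0.35

Minimum detectable effect (paired t-test, normal approximation):
d = (z_{α/2} + z_β) / √n
d = (2.576 + 0.706) / √90
d = 3.282 / 9.487
d ≈ 0.35

By Cohen's convention (0.2 small / 0.5 medium / 0.8 large): small effect.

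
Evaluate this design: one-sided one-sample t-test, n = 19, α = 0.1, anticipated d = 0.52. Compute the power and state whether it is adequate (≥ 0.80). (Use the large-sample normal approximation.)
Power ≈ 0.84; the study is adequately powered (power ≥ 0.80)

Power calculation (one-sample t-test, normal approximation):
z_β = d · √n - z_α
z_β = 0.52 · √19 - 1.282
z_β = 0.52 · 4.359 - 1.282
z_β = 0.985

Power = Φ(z_β) = Φ(0.985) ≈ 0.838

Effect size d = 0.52 is medium by Cohen's convention (0.2/0.5/0.8).

Threshold: power ≥ 0.80 is conventionally adequate.
Power ≈ 0.84 → the study is adequately powered (power ≥ 0.80).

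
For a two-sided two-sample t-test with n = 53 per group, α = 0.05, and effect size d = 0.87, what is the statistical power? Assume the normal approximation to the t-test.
Power ≈ 0.99

Power calculation (two-sample t-test, normal approximation):
z_β = d · √(n/2) - z_{α/2}
z_β = 0.87 · √(53/2) - 1.960
z_β = 0.87 · 5.148 - 1.960
z_β = 2.519

Power = Φ(z_β) = Φ(2.519) ≈ 0.994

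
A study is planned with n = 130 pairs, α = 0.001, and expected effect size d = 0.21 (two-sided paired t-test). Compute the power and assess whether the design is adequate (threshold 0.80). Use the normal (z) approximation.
Power ≈ 0.19; the study is underpowered (power < 0.80)

Power calculation (paired t-test, normal approximation):
z_β = d · √n - z_{α/2}
z_β = 0.21 · √130 - 3.291
z_β = 0.21 · 11.402 - 3.291
z_β = -0.896

Power = Φ(z_β) = Φ(-0.896) ≈ 0.185

Effect size d = 0.21 is small by Cohen's convention (0.2/0.5/0.8).

Threshold: power ≥ 0.80 is conventionally adequate.
Power ≈ 0.19 → the study is underpowered (power < 0.80).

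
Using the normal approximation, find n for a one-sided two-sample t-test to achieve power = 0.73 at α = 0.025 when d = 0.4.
n = 83 per group

Sample size formula (two-sample t-test, normal approximation):
n = 2 · ((z_α + z_β) / d)²

z_α = 1.960 (for α = 0.025, one-sided)
z_β = 0.613 (for power = 0.73)
d = 0.4

n = 2 · ((1.960 + 0.613) / 0.4)²
n = 2 · (6.433)²
n ≈ 82.77
Round up to the next whole number: n = 83 per group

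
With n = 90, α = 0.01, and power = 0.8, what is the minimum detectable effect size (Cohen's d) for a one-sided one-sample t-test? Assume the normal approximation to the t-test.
d ≈ 0.33

Minimum detectable effect (one-sample t-test, normal approximation):
d = (z_α + z_β) / √n
d = (2.326 + 0.842) / √90
d = 3.168 / 9.487
d ≈ 0.33

By Cohen's convention (0.2 small / 0.5 medium / 0.8 large): small effect.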